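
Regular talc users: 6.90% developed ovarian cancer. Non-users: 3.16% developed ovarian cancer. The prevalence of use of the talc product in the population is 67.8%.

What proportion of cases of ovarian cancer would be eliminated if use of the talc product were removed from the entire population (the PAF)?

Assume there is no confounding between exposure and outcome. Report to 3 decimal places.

p₁ = 0.069, p₀ = 0.0316.
Overall risk P(Y=1) = π·p₁ + (1−π)·p₀ = 0.678×0.069 + 0.322×0.0316 = 0.056957.
Under exogeneity, PAF = [P(Y=1) − p₀] / P(Y=1).
PAF = (0.056957 − 0.0316) / 0.056957 ≈ 0.4452

PAF ≈ 0.445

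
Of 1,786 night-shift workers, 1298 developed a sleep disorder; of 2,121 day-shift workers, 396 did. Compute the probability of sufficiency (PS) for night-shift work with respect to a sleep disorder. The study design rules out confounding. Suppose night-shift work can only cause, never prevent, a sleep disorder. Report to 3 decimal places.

PS ≈ 0.664

p₁ = P(outcome | exposed) = 1298/1786 = 0.72676
p₀ = P(outcome | unexposed) = 396/2121 = 0.1867
Under exogeneity and monotonicity, PS = (p₁ − p₀) / (1 − p₀).
PS = (0.72676 − 0.1867) / (1 − 0.1867) = 0.54006 / 0.8133 ≈ 0.6640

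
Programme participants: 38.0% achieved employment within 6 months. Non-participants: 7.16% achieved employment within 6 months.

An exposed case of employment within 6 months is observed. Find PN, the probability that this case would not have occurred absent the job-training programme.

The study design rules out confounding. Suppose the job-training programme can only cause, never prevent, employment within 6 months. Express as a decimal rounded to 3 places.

PN ≈ 0.812

p₁ = 0.38, p₀ = 0.0716.
Under exogeneity and monotonicity, PN = (p₁ − p₀) / p₁.
PN = (0.38 − 0.0716) / 0.38 = 0.3084 / 0.38 ≈ 0.8116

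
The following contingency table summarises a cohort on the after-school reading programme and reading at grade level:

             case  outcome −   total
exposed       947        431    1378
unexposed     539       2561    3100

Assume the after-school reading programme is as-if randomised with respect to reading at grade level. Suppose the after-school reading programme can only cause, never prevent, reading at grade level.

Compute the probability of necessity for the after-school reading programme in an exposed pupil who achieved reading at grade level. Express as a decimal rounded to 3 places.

PN ≈ 0.747

p₁ = P(outcome | exposed) = 947/1378 = 0.68723
p₀ = P(outcome | unexposed) = 539/3100 = 0.17387
Under exogeneity and monotonicity, PN = (p₁ − p₀)/p₁.
PN = (0.68723 − 0.17387) / 0.68723 ≈ 0.7470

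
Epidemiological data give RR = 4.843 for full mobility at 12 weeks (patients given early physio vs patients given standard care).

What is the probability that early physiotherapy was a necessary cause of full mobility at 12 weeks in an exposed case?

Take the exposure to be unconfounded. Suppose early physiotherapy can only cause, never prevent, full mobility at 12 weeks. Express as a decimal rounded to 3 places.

Under exogeneity and monotonicity, PN = (RR − 1) / RR = 1 − 1/RR.
PN = (4.843 − 1) / 4.843 = 3.843 / 4.843 ≈ 0.7935

PN ≈ 0.794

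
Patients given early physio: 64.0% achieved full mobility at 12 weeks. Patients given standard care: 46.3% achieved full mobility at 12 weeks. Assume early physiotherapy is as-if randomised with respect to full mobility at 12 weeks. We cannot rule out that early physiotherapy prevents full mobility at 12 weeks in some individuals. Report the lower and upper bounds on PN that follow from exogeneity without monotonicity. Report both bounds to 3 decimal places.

p₁ = 0.64, p₀ = 0.463.
Under exogeneity alone the bounds on PN are max{0,(p₁−p₀)/p₁} ≤ PN ≤ min{1,(1−p₀)/p₁}.
  lower = (p₁ − p₀)/p₁ = 0.177 / 0.64 ≈ 0.2766
  upper = min{1, (1 − p₀)/p₁} = 0.537 / 0.64 ≈ 0.8391

0.277 ≤ PN ≤ 0.839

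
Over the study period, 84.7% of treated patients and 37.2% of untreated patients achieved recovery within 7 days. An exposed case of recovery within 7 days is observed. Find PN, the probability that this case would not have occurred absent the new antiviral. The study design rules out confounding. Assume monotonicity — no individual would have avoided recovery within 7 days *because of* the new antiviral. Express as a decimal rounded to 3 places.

p₁ = 0.847, p₀ = 0.372.
Under exogeneity and monotonicity, PN = (p₁ − p₀) / p₁.
PN = (0.847 − 0.372) / 0.847 = 0.475 / 0.847 ≈ 0.5608

PN ≈ 0.561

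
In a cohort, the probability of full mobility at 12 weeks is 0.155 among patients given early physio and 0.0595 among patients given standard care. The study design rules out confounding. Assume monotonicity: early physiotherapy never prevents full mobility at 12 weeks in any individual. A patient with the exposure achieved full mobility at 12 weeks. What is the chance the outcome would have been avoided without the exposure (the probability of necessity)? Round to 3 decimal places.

PN ≈ 0.616

Let p₁ = 0.155, p₀ = 0.0595.
Under exogeneity and monotonicity, PN = (p₁ − p₀) / p₁.
PN = (0.155 − 0.0595) / 0.155 = 0.0955 / 0.155 ≈ 0.6161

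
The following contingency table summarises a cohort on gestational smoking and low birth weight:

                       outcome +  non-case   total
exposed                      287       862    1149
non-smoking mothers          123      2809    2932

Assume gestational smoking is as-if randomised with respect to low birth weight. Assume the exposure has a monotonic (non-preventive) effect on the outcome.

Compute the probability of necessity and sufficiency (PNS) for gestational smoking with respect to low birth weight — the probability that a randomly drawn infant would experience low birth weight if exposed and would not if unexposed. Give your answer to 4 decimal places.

PNS ≈ 0.2078

p₁ = P(outcome | exposed) = 287/1149 = 0.24978
p₀ = P(outcome | unexposed) = 123/2932 = 0.041951
Under exogeneity and monotonicity, PNS = p₁ − p₀.
PNS = 0.24978 − 0.041951 = 0.20783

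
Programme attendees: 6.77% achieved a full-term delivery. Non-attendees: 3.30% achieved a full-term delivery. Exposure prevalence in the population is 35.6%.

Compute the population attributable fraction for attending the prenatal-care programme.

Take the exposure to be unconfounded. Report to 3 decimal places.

p₁ = 0.0677, p₀ = 0.033.
Overall risk P(Y=1) = π·p₁ + (1−π)·p₀ = 0.356×0.0677 + 0.644×0.033 = 0.045353.
Under exogeneity, PAF = [P(Y=1) − p₀] / P(Y=1).
PAF = (0.045353 − 0.033) / 0.045353 ≈ 0.2724

PAF ≈ 0.272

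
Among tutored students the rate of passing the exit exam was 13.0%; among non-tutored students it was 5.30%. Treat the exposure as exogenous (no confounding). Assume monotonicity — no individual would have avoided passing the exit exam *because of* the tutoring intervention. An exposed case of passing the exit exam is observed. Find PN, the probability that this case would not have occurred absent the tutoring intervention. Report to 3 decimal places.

PN ≈ 0.592

p₁ = 0.13, p₀ = 0.053.
Under exogeneity and monotonicity, PN = (p₁ − p₀) / p₁.
PN = (0.13 − 0.053) / 0.13 = 0.077 / 0.13 ≈ 0.5923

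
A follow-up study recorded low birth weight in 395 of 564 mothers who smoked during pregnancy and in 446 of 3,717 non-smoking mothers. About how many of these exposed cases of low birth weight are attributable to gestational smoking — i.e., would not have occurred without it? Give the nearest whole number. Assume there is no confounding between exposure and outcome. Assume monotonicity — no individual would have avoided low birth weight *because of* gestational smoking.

p₁ = P(outcome | exposed) = 395/564 = 0.70035
p₀ = P(outcome | unexposed) = 446/3717 = 0.11999
PN = (p₁ − p₀)/p₁ = (0.70035 − 0.11999) / 0.70035 ≈ 0.82867.
Attributable cases ≈ PN × (exposed cases) = 0.82867 × 395 ≈ 327.33.

about 327 cases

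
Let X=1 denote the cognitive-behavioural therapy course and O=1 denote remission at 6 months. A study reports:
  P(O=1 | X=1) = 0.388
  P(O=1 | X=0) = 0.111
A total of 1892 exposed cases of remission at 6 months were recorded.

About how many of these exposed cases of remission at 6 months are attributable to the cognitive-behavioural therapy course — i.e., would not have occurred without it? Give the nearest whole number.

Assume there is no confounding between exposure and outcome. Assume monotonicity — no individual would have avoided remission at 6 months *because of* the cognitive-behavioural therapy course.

Let p₁ = 0.388, p₀ = 0.111.
PN = (p₁ − p₀)/p₁ = (0.388 − 0.111) / 0.388 ≈ 0.71392.
Attributable cases ≈ PN × (exposed cases) = 0.71392 × 1892 ≈ 1350.73.

about 1351 cases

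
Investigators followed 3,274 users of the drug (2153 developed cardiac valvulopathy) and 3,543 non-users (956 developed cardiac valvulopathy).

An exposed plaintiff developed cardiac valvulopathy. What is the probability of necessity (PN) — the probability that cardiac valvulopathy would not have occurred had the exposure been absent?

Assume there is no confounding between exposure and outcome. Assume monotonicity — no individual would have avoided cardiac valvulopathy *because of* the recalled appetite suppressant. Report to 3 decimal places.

p₁ = P(outcome | exposed) = 2153/3274 = 0.65761
p₀ = P(outcome | unexposed) = 956/3543 = 0.26983
Under exogeneity and monotonicity, PN = (p₁ − p₀) / p₁.
PN = (0.65761 − 0.26983) / 0.65761 = 0.38778 / 0.65761 ≈ 0.5897

PN ≈ 0.590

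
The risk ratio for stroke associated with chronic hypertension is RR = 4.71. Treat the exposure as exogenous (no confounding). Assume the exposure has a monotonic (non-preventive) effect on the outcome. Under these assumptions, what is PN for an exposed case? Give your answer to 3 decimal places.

Under exogeneity and monotonicity, PN = (RR − 1) / RR = 1 − 1/RR.
PN = (4.71 − 1) / 4.71 = 3.71 / 4.71 ≈ 0.7877

PN ≈ 0.788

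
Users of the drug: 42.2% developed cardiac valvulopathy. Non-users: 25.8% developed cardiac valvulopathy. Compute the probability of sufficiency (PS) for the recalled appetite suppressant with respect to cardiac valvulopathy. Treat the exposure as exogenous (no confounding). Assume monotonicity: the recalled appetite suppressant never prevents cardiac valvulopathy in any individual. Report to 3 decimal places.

p₁ = 0.422, p₀ = 0.258.
Under exogeneity and monotonicity, PS = (p₁ − p₀) / (1 − p₀).
PS = (0.422 − 0.258) / (1 − 0.258) = 0.164 / 0.742 ≈ 0.2210

PS ≈ 0.221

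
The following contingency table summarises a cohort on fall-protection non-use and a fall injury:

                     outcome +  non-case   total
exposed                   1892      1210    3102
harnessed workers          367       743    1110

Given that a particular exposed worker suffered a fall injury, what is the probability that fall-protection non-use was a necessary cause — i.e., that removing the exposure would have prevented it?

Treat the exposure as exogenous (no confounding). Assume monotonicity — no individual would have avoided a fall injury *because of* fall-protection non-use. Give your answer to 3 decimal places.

PN ≈ 0.458

p₁ = P(outcome | exposed) = 1892/3102 = 0.60993
p₀ = P(outcome | unexposed) = 367/1110 = 0.33063
Under exogeneity and monotonicity, PN = (p₁ − p₀)/p₁.
PN = (0.60993 − 0.33063) / 0.60993 ≈ 0.4579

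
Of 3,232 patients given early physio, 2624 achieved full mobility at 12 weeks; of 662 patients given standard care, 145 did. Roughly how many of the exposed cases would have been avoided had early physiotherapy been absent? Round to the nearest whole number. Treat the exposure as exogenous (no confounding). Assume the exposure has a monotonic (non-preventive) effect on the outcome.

p₁ = P(outcome | exposed) = 2624/3232 = 0.81188
p₀ = P(outcome | unexposed) = 145/662 = 0.21903
PN = (p₁ − p₀)/p₁ = (0.81188 − 0.21903) / 0.81188 ≈ 0.73022.
Attributable cases ≈ PN × (exposed cases) = 0.73022 × 2624 ≈ 1916.08.

about 1916 cases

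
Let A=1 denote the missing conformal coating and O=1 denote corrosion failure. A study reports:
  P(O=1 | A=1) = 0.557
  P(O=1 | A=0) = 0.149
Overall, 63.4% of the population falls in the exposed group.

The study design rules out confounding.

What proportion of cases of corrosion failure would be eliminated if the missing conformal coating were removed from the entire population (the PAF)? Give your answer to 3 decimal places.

PAF ≈ 0.635

Let p₁ = 0.557, p₀ = 0.149.
Overall risk P(Y=1) = π·p₁ + (1−π)·p₀ = 0.634×0.557 + 0.366×0.149 = 0.40767.
Under exogeneity, PAF = [P(Y=1) − p₀] / P(Y=1).
PAF = (0.40767 − 0.149) / 0.40767 ≈ 0.6345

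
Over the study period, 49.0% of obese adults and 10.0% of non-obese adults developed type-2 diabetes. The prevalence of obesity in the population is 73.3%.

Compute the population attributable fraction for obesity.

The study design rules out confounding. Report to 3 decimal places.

p₁ = 0.49, p₀ = 0.1.
Overall risk P(Y=1) = π·p₁ + (1−π)·p₀ = 0.733×0.49 + 0.267×0.1 = 0.38587.
Under exogeneity, PAF = [P(Y=1) − p₀] / P(Y=1).
PAF = (0.38587 − 0.1) / 0.38587 ≈ 0.7408

PAF ≈ 0.741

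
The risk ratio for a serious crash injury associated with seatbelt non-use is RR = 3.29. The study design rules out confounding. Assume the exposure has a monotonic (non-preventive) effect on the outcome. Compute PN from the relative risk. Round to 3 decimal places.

PN ≈ 0.696

Under exogeneity and monotonicity, PN = (RR − 1) / RR = 1 − 1/RR.
PN = (3.29 − 1) / 3.29 = 2.29 / 3.29 ≈ 0.6960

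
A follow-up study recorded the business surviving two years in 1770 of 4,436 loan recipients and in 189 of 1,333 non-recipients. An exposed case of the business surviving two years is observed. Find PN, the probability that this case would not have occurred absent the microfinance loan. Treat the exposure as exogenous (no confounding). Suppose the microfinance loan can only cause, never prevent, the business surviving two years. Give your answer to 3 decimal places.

p₁ = P(outcome | exposed) = 1770/4436 = 0.39901
p₀ = P(outcome | unexposed) = 189/1333 = 0.14179
Under exogeneity and monotonicity, PN = (p₁ − p₀) / p₁.
PN = (0.39901 − 0.14179) / 0.39901 = 0.25722 / 0.39901 ≈ 0.6447

PN ≈ 0.645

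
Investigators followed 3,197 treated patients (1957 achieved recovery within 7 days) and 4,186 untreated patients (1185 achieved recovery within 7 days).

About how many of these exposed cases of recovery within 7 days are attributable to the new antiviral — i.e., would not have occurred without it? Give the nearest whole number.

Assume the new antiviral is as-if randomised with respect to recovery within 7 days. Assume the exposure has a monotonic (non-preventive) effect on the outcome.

p₁ = P(outcome | exposed) = 1957/3197 = 0.61214
p₀ = P(outcome | unexposed) = 1185/4186 = 0.28309
PN = (p₁ − p₀)/p₁ = (0.61214 − 0.28309) / 0.61214 ≈ 0.53754.
Attributable cases ≈ PN × (exposed cases) = 0.53754 × 1957 ≈ 1051.97.

about 1052 cases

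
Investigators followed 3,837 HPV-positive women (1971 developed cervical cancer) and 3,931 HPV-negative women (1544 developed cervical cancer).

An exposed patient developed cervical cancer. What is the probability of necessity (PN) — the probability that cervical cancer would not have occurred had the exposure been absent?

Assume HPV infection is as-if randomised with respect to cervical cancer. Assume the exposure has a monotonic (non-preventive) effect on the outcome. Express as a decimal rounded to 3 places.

p₁ = P(outcome | exposed) = 1971/3837 = 0.51368
p₀ = P(outcome | unexposed) = 1544/3931 = 0.39278
Under exogeneity and monotonicity, PN = (p₁ − p₀) / p₁.
PN = (0.51368 − 0.39278) / 0.51368 = 0.12091 / 0.51368 ≈ 0.2354

PN ≈ 0.235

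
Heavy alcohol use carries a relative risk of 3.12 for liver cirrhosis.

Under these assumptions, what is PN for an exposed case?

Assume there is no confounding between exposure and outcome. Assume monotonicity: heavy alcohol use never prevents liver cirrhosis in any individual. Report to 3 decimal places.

PN ≈ 0.679

Under exogeneity and monotonicity, PN = (RR − 1) / RR = 1 − 1/RR.
PN = (3.12 − 1) / 3.12 = 2.12 / 3.12 ≈ 0.6795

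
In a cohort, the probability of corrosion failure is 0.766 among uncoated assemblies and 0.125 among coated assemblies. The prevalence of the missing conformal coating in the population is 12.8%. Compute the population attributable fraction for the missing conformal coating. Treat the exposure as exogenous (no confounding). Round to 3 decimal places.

PAF ≈ 0.396

Let p₁ = 0.766, p₀ = 0.125.
Overall risk P(Y=1) = π·p₁ + (1−π)·p₀ = 0.128×0.766 + 0.872×0.125 = 0.20705.
Under exogeneity, PAF = [P(Y=1) − p₀] / P(Y=1).
PAF = (0.20705 − 0.125) / 0.20705 ≈ 0.3963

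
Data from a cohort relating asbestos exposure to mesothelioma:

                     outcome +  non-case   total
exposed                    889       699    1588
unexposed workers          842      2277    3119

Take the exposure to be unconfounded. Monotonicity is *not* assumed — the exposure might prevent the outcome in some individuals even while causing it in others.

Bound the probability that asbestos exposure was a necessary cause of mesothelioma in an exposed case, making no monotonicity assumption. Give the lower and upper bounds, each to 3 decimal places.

p₁ = P(outcome | exposed) = 889/1588 = 0.55982
p₀ = P(outcome | unexposed) = 842/3119 = 0.26996
Under exogeneity alone the bounds on PN are max{0,(p₁−p₀)/p₁} ≤ PN ≤ min{1,(1−p₀)/p₁}.
  lower = (p₁ − p₀)/p₁ = 0.28987 / 0.55982 ≈ 0.5178
  upper = min{1, (1 − p₀)/p₁} = 0.73004 / 0.55982 ≈ 1.3041 → capped at 1

0.518 ≤ PN ≤ 1.000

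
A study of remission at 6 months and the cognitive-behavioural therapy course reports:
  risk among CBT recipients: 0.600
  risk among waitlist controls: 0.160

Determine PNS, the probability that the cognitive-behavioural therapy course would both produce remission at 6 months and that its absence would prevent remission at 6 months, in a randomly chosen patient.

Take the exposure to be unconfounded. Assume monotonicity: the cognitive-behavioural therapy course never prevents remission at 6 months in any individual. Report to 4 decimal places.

Let p₁ = 0.6, p₀ = 0.16.
Under exogeneity and monotonicity, PNS = p₁ − p₀.
PNS = 0.6 − 0.16 = 0.44

PNS ≈ 0.4400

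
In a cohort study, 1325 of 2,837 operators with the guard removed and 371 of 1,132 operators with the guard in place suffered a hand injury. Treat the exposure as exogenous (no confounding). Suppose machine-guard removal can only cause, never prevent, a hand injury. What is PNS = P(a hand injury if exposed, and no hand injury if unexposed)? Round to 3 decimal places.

p₁ = P(outcome | exposed) = 1325/2837 = 0.46704
p₀ = P(outcome | unexposed) = 371/1132 = 0.32774
Under exogeneity and monotonicity, PNS = p₁ − p₀.
PNS = 0.46704 − 0.32774 = 0.1393

PNS ≈ 0.139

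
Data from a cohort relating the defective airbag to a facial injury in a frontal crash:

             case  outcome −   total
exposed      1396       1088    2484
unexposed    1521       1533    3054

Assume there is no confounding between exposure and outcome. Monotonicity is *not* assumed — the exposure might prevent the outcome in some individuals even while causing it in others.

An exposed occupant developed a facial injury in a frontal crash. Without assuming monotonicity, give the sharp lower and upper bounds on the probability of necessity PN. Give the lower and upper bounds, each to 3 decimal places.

p₁ = P(outcome | exposed) = 1396/2484 = 0.562
p₀ = P(outcome | unexposed) = 1521/3054 = 0.49804
Under exogeneity alone the bounds on PN are max{0,(p₁−p₀)/p₁} ≤ PN ≤ min{1,(1−p₀)/p₁}.
  lower = (p₁ − p₀)/p₁ = 0.063961 / 0.562 ≈ 0.1138
  upper = min{1, (1 − p₀)/p₁} = 0.50196 / 0.562 ≈ 0.8932

0.114 ≤ PN ≤ 0.893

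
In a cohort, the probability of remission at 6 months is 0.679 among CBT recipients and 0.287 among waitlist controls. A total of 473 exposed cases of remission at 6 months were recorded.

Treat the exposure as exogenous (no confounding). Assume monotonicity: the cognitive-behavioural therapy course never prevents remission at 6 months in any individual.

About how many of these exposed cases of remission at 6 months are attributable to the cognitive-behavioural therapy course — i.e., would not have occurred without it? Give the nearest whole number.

about 273 cases

Let p₁ = 0.679, p₀ = 0.287.
PN = (p₁ − p₀)/p₁ = (0.679 − 0.287) / 0.679 ≈ 0.57732.
Attributable cases ≈ PN × (exposed cases) = 0.57732 × 473 ≈ 273.07.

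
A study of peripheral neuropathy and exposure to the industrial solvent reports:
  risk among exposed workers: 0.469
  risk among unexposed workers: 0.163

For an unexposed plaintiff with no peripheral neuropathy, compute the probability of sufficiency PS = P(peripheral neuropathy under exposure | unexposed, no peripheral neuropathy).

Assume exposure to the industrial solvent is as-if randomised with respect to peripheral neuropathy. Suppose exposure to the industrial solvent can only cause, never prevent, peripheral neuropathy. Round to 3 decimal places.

Let p₁ = 0.469, p₀ = 0.163.
Under exogeneity and monotonicity, PS = (p₁ − p₀) / (1 − p₀).
PS = (0.469 − 0.163) / (1 − 0.163) = 0.306 / 0.837 ≈ 0.3656

PS ≈ 0.366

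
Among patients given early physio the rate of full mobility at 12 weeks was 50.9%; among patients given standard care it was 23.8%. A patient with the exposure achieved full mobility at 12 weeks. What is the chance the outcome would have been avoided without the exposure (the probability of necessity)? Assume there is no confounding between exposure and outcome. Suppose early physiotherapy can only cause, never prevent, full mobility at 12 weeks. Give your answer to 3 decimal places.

PN ≈ 0.532

p₁ = 0.509, p₀ = 0.238.
Under exogeneity and monotonicity, PN = (p₁ − p₀) / p₁.
PN = (0.509 − 0.238) / 0.509 = 0.271 / 0.509 ≈ 0.5324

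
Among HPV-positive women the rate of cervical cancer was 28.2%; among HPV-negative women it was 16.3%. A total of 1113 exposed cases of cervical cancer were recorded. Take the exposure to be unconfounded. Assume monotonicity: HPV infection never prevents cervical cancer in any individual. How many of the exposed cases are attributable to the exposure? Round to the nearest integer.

about 470 cases

p₁ = 0.282, p₀ = 0.163.
PN = (p₁ − p₀)/p₁ = (0.282 − 0.163) / 0.282 ≈ 0.42199.
Attributable cases ≈ PN × (exposed cases) = 0.42199 × 1113 ≈ 469.67.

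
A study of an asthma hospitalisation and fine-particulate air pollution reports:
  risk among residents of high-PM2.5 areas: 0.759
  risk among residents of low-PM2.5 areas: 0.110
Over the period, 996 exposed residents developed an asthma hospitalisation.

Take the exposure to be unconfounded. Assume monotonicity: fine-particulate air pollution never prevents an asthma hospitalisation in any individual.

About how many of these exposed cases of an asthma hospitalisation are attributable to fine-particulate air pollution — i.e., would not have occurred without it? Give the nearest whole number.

about 852 cases

Let p₁ = 0.759, p₀ = 0.11.
PN = (p₁ − p₀)/p₁ = (0.759 − 0.11) / 0.759 ≈ 0.85507.
Attributable cases ≈ PN × (exposed cases) = 0.85507 × 996 ≈ 851.65.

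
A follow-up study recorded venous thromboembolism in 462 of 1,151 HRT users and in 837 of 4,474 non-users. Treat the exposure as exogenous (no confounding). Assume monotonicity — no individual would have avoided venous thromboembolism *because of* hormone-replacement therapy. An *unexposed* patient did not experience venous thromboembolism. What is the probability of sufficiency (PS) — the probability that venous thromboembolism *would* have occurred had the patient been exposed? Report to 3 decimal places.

PS ≈ 0.264

p₁ = P(outcome | exposed) = 462/1151 = 0.40139
p₀ = P(outcome | unexposed) = 837/4474 = 0.18708
Under exogeneity and monotonicity, PS = (p₁ − p₀) / (1 − p₀).
PS = (0.40139 − 0.18708) / (1 − 0.18708) = 0.21431 / 0.81292 ≈ 0.2636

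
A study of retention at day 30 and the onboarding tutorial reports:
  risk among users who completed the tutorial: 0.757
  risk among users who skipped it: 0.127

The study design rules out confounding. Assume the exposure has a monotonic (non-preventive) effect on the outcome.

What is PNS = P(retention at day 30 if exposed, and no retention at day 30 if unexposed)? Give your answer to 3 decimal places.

PNS ≈ 0.630

Let p₁ = 0.757, p₀ = 0.127.
Under exogeneity and monotonicity, PNS = p₁ − p₀.
PNS = 0.757 − 0.127 = 0.63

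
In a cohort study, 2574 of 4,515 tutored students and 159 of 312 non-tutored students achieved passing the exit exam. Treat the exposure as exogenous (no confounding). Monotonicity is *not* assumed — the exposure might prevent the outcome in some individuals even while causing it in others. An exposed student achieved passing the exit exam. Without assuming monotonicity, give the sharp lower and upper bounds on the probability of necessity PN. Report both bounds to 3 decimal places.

p₁ = P(outcome | exposed) = 2574/4515 = 0.5701
p₀ = P(outcome | unexposed) = 159/312 = 0.50962
Under exogeneity alone the bounds on PN are max{0,(p₁−p₀)/p₁} ≤ PN ≤ min{1,(1−p₀)/p₁}.
  lower = (p₁ − p₀)/p₁ = 0.060484 / 0.5701 ≈ 0.1061
  upper = min{1, (1 − p₀)/p₁} = 0.49038 / 0.5701 ≈ 0.8602

0.106 ≤ PN ≤ 0.860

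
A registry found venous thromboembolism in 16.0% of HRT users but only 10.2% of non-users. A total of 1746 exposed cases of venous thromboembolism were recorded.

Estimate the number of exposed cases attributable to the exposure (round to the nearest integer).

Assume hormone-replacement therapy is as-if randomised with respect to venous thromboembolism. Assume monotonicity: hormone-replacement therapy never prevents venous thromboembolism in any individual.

p₁ = 0.16, p₀ = 0.102.
PN = (p₁ − p₀)/p₁ = (0.16 − 0.102) / 0.16 ≈ 0.36250.
Attributable cases ≈ PN × (exposed cases) = 0.36250 × 1746 ≈ 632.93.

about 633 cases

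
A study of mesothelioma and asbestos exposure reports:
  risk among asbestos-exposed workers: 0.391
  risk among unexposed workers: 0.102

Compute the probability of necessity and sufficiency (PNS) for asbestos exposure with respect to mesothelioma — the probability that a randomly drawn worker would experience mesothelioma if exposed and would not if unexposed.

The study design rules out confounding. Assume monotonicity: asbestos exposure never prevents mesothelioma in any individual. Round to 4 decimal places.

Let p₁ = 0.391, p₀ = 0.102.
Under exogeneity and monotonicity, PNS = p₁ − p₀.
PNS = 0.391 − 0.102 = 0.289

PNS ≈ 0.2890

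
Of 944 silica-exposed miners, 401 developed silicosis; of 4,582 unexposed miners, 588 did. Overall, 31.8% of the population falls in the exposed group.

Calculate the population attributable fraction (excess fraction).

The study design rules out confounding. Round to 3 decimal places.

p₁ = P(outcome | exposed) = 401/944 = 0.42479
p₀ = P(outcome | unexposed) = 588/4582 = 0.12833
Overall risk P(Y=1) = π·p₁ + (1−π)·p₀ = 0.318×0.42479 + 0.682×0.12833 = 0.2226.
Under exogeneity, PAF = [P(Y=1) − p₀] / P(Y=1).
PAF = (0.2226 − 0.12833) / 0.2226 ≈ 0.4235

PAF ≈ 0.424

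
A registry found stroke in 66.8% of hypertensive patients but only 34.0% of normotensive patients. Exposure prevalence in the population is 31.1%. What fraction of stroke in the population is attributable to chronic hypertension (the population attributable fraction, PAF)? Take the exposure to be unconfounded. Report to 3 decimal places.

p₁ = 0.668, p₀ = 0.34.
Overall risk P(Y=1) = π·p₁ + (1−π)·p₀ = 0.311×0.668 + 0.689×0.34 = 0.44201.
Under exogeneity, PAF = [P(Y=1) − p₀] / P(Y=1).
PAF = (0.44201 − 0.34) / 0.44201 ≈ 0.2308

PAF ≈ 0.231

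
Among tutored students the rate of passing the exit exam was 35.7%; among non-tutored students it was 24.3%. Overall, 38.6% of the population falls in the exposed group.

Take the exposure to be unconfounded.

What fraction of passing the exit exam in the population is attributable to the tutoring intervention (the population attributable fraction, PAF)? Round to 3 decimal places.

PAF ≈ 0.153

p₁ = 0.357, p₀ = 0.243.
Overall risk P(Y=1) = π·p₁ + (1−π)·p₀ = 0.386×0.357 + 0.614×0.243 = 0.287.
Under exogeneity, PAF = [P(Y=1) − p₀] / P(Y=1).
PAF = (0.287 − 0.243) / 0.287 ≈ 0.1533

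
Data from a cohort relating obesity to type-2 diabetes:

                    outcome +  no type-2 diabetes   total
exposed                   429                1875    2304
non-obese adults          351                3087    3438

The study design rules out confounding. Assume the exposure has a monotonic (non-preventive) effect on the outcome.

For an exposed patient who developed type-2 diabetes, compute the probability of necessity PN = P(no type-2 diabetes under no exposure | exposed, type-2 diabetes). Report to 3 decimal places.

p₁ = P(outcome | exposed) = 429/2304 = 0.1862
p₀ = P(outcome | unexposed) = 351/3438 = 0.10209
Under exogeneity and monotonicity, PN = (p₁ − p₀)/p₁.
PN = (0.1862 − 0.10209) / 0.1862 ≈ 0.4517

PN ≈ 0.452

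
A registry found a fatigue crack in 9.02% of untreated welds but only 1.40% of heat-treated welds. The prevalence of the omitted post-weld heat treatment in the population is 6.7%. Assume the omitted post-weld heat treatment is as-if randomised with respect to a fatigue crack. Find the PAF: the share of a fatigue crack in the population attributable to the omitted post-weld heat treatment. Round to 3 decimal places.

PAF ≈ 0.267

p₁ = 0.0902, p₀ = 0.014.
Overall risk P(Y=1) = π·p₁ + (1−π)·p₀ = 0.067×0.0902 + 0.933×0.014 = 0.019105.
Under exogeneity, PAF = [P(Y=1) − p₀] / P(Y=1).
PAF = (0.019105 − 0.014) / 0.019105 ≈ 0.2672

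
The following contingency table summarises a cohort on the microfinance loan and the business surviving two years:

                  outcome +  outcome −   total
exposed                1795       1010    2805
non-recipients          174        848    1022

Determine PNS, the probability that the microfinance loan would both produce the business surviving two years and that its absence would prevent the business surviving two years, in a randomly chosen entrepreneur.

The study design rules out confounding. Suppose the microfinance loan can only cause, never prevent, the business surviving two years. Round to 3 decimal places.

p₁ = P(outcome | exposed) = 1795/2805 = 0.63993
p₀ = P(outcome | unexposed) = 174/1022 = 0.17025
Under exogeneity and monotonicity, PNS = p₁ − p₀.
PNS = 0.63993 − 0.17025 = 0.46967

PNS ≈ 0.470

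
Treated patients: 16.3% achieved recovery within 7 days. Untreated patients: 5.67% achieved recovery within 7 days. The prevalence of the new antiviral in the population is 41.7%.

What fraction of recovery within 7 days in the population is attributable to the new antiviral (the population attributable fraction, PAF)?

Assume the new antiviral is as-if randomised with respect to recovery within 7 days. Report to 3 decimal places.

PAF ≈ 0.439

p₁ = 0.163, p₀ = 0.0567.
Overall risk P(Y=1) = π·p₁ + (1−π)·p₀ = 0.417×0.163 + 0.583×0.0567 = 0.10103.
Under exogeneity, PAF = [P(Y=1) − p₀] / P(Y=1).
PAF = (0.10103 − 0.0567) / 0.10103 ≈ 0.4388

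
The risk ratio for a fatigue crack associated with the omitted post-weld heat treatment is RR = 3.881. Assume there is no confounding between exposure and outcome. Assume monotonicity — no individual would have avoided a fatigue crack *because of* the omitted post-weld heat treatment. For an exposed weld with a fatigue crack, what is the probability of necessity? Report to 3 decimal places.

Under exogeneity and monotonicity, PN = (RR − 1) / RR = 1 − 1/RR.
PN = (3.881 − 1) / 3.881 = 2.881 / 3.881 ≈ 0.7423

PN ≈ 0.742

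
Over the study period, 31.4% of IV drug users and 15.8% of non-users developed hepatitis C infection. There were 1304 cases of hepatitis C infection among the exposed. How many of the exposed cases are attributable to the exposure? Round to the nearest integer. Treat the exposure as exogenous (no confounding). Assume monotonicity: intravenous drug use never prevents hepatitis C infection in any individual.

p₁ = 0.314, p₀ = 0.158.
PN = (p₁ − p₀)/p₁ = (0.314 − 0.158) / 0.314 ≈ 0.49682.
Attributable cases ≈ PN × (exposed cases) = 0.49682 × 1304 ≈ 647.85.

about 648 cases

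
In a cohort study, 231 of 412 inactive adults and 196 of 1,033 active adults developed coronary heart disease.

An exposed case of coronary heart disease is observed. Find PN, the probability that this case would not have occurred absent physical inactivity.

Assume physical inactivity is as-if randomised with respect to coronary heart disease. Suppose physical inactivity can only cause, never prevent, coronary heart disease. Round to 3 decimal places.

p₁ = P(outcome | exposed) = 231/412 = 0.56068
p₀ = P(outcome | unexposed) = 196/1033 = 0.18974
Under exogeneity and monotonicity, PN = (p₁ − p₀) / p₁.
PN = (0.56068 − 0.18974) / 0.56068 = 0.37094 / 0.56068 ≈ 0.6616

PN ≈ 0.662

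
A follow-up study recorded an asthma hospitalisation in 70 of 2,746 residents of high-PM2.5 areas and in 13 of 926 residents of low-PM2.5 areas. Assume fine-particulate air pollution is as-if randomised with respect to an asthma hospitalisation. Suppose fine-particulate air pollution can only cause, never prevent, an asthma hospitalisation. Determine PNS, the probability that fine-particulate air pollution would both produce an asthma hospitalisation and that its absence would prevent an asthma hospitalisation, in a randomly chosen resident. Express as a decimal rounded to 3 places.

PNS ≈ 0.011

p₁ = P(outcome | exposed) = 70/2746 = 0.025492
p₀ = P(outcome | unexposed) = 13/926 = 0.014039
Under exogeneity and monotonicity, PNS = p₁ − p₀.
PNS = 0.025492 − 0.014039 = 0.011453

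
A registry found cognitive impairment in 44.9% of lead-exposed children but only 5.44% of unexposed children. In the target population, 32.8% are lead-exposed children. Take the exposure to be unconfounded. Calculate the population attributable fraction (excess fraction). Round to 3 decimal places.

p₁ = 0.449, p₀ = 0.0544.
Overall risk P(Y=1) = π·p₁ + (1−π)·p₀ = 0.328×0.449 + 0.672×0.0544 = 0.18383.
Under exogeneity, PAF = [P(Y=1) − p₀] / P(Y=1).
PAF = (0.18383 − 0.0544) / 0.18383 ≈ 0.7041

PAF ≈ 0.704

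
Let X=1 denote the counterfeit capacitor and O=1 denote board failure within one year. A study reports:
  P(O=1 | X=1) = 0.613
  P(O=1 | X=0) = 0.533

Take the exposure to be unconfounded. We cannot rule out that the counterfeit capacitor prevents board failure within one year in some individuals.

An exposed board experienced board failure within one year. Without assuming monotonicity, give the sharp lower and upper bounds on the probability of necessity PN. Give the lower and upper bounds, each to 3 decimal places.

0.131 ≤ PN ≤ 0.762

Let p₁ = 0.613, p₀ = 0.533.
Under exogeneity alone the bounds on PN are max{0,(p₁−p₀)/p₁} ≤ PN ≤ min{1,(1−p₀)/p₁}.
  lower = (p₁ − p₀)/p₁ = 0.08 / 0.613 ≈ 0.1305
  upper = min{1, (1 − p₀)/p₁} = 0.467 / 0.613 ≈ 0.7618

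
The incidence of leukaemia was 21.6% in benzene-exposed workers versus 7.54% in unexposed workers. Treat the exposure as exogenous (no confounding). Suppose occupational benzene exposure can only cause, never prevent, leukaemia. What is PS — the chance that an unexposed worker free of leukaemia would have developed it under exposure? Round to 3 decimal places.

p₁ = 0.216, p₀ = 0.0754.
Under exogeneity and monotonicity, PS = (p₁ − p₀) / (1 − p₀).
PS = (0.216 − 0.0754) / (1 − 0.0754) = 0.1406 / 0.9246 ≈ 0.1521

PS ≈ 0.152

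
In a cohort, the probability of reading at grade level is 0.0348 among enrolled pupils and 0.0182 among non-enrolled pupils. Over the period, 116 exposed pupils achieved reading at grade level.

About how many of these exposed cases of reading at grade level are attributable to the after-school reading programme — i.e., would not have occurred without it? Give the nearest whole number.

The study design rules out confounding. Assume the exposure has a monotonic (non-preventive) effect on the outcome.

Let p₁ = 0.0348, p₀ = 0.0182.
PN = (p₁ − p₀)/p₁ = (0.0348 − 0.0182) / 0.0348 ≈ 0.47701.
Attributable cases ≈ PN × (exposed cases) = 0.47701 × 116 ≈ 55.33.

about 55 cases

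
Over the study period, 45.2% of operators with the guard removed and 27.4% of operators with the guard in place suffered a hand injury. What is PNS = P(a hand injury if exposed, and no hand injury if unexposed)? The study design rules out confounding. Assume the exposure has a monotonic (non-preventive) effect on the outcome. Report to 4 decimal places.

p₁ = 0.452, p₀ = 0.274.
Under exogeneity and monotonicity, PNS = p₁ − p₀.
PNS = 0.452 − 0.274 = 0.178

PNS ≈ 0.1780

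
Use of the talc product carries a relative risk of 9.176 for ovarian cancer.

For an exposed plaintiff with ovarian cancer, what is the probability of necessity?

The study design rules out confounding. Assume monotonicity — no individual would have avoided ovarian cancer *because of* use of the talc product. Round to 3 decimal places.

PN ≈ 0.891

Under exogeneity and monotonicity, PN = (RR − 1) / RR = 1 − 1/RR.
PN = (9.176 − 1) / 9.176 = 8.176 / 9.176 ≈ 0.8910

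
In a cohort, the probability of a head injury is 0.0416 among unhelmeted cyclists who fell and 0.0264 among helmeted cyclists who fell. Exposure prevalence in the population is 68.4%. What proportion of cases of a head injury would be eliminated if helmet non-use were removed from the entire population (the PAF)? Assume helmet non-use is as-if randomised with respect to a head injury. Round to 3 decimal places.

PAF ≈ 0.283

Let p₁ = 0.0416, p₀ = 0.0264.
Overall risk P(Y=1) = π·p₁ + (1−π)·p₀ = 0.684×0.0416 + 0.316×0.0264 = 0.036797.
Under exogeneity, PAF = [P(Y=1) − p₀] / P(Y=1).
PAF = (0.036797 − 0.0264) / 0.036797 ≈ 0.2825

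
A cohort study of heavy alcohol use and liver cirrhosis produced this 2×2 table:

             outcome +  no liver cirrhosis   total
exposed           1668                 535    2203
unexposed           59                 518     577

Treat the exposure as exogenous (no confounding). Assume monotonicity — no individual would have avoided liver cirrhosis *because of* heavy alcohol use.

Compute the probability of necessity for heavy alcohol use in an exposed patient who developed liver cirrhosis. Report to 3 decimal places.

PN ≈ 0.865

p₁ = P(outcome | exposed) = 1668/2203 = 0.75715
p₀ = P(outcome | unexposed) = 59/577 = 0.10225
Under exogeneity and monotonicity, PN = (p₁ − p₀)/p₁.
PN = (0.75715 − 0.10225) / 0.75715 ≈ 0.8649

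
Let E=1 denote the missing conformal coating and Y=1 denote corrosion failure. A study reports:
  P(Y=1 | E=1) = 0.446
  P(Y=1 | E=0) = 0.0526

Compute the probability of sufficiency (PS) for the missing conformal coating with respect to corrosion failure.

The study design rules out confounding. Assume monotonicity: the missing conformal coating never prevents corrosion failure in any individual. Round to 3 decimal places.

Let p₁ = 0.446, p₀ = 0.0526.
Under exogeneity and monotonicity, PS = (p₁ − p₀) / (1 − p₀).
PS = (0.446 − 0.0526) / (1 − 0.0526) = 0.3934 / 0.9474 ≈ 0.4152

PS ≈ 0.415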